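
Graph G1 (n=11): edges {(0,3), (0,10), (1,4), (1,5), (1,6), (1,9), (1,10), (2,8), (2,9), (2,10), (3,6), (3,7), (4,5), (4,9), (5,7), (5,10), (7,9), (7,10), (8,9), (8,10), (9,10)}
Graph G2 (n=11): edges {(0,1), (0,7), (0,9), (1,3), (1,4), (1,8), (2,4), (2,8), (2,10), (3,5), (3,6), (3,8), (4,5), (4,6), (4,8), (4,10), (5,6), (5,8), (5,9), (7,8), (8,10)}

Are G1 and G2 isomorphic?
Yes, isomorphic

The graphs are isomorphic.
One valid mapping φ: V(G1) → V(G2): 0→7, 1→5, 2→10, 3→0, 4→6, 5→3, 6→9, 7→1, 8→2, 9→4, 10→8

Verify φ preserves adjacency — for each edge of G1, its image is an edge of G2:
  (0,3) → (φ(0),φ(3)) = (0,7) ∈ E(G2) ✓
  (0,10) → (φ(0),φ(10)) = (7,8) ∈ E(G2) ✓
  (1,4) → (φ(1),φ(4)) = (5,6) ∈ E(G2) ✓
  (1,5) → (φ(1),φ(5)) = (3,5) ∈ E(G2) ✓
  (1,6) → (φ(1),φ(6)) = (5,9) ∈ E(G2) ✓
  (1,9) → (φ(1),φ(9)) = (4,5) ∈ E(G2) ✓
  (1,10) → (φ(1),φ(10)) = (5,8) ∈ E(G2) ✓
  (2,8) → (φ(2),φ(8)) = (2,10) ∈ E(G2) ✓
  (2,9) → (φ(2),φ(9)) = (4,10) ∈ E(G2) ✓
  (2,10) → (φ(2),φ(10)) = (8,10) ∈ E(G2) ✓
  (3,6) → (φ(3),φ(6)) = (0,9) ∈ E(G2) ✓
  (3,7) → (φ(3),φ(7)) = (0,1) ∈ E(G2) ✓
  (4,5) → (φ(4),φ(5)) = (3,6) ∈ E(G2) ✓
  (4,9) → (φ(4),φ(9)) = (4,6) ∈ E(G2) ✓
  (5,7) → (φ(5),φ(7)) = (1,3) ∈ E(G2) ✓
  (5,10) → (φ(5),φ(10)) = (3,8) ∈ E(G2) ✓
  (7,9) → (φ(7),φ(9)) = (1,4) ∈ E(G2) ✓
  (7,10) → (φ(7),φ(10)) = (1,8) ∈ E(G2) ✓
  (8,9) → (φ(8),φ(9)) = (2,4) ∈ E(G2) ✓
  (8,10) → (φ(8),φ(10)) = (2,8) ∈ E(G2) ✓
  (9,10) → (φ(9),φ(10)) = (4,8) ∈ E(G2) ✓
All 21 edges of G1 map to edges of G2, and |E(G1)| = |E(G2)| = 21, so φ is a bijection on edges as well as vertices. Hence G1 ≅ G2.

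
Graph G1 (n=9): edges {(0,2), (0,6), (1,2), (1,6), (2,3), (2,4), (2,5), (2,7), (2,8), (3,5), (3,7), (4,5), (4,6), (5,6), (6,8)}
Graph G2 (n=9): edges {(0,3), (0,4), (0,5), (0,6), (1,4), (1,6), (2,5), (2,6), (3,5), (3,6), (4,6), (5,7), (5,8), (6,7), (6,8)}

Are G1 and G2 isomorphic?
Yes, isomorphic

The graphs are isomorphic.
One valid mapping φ: V(G1) → V(G2): 0→2, 1→8, 2→6, 3→4, 4→3, 5→0, 6→5, 7→1, 8→7

Verify φ preserves adjacency — for each edge of G1, its image is an edge of G2:
  (0,2) → (φ(0),φ(2)) = (2,6) ∈ E(G2) ✓
  (0,6) → (φ(0),φ(6)) = (2,5) ∈ E(G2) ✓
  (1,2) → (φ(1),φ(2)) = (6,8) ∈ E(G2) ✓
  (1,6) → (φ(1),φ(6)) = (5,8) ∈ E(G2) ✓
  (2,3) → (φ(2),φ(3)) = (4,6) ∈ E(G2) ✓
  (2,4) → (φ(2),φ(4)) = (3,6) ∈ E(G2) ✓
  (2,5) → (φ(2),φ(5)) = (0,6) ∈ E(G2) ✓
  (2,7) → (φ(2),φ(7)) = (1,6) ∈ E(G2) ✓
  (2,8) → (φ(2),φ(8)) = (6,7) ∈ E(G2) ✓
  (3,5) → (φ(3),φ(5)) = (0,4) ∈ E(G2) ✓
  (3,7) → (φ(3),φ(7)) = (1,4) ∈ E(G2) ✓
  (4,5) → (φ(4),φ(5)) = (0,3) ∈ E(G2) ✓
  (4,6) → (φ(4),φ(6)) = (3,5) ∈ E(G2) ✓
  (5,6) → (φ(5),φ(6)) = (0,5) ∈ E(G2) ✓
  (6,8) → (φ(6),φ(8)) = (5,7) ∈ E(G2) ✓
All 15 edges of G1 map to edges of G2, and |E(G1)| = |E(G2)| = 15, so φ is a bijection on edges as well as vertices. Hence G1 ≅ G2.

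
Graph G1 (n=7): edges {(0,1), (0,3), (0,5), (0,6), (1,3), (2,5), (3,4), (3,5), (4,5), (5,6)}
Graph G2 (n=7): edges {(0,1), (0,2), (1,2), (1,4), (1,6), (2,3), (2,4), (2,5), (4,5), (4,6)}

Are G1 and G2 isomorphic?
Yes, isomorphic

The graphs are isomorphic.
One valid mapping φ: V(G1) → V(G2): 0→4, 1→6, 2→3, 3→1, 4→0, 5→2, 6→5

Verify φ preserves adjacency — for each edge of G1, its image is an edge of G2:
  (0,1) → (φ(0),φ(1)) = (4,6) ∈ E(G2) ✓
  (0,3) → (φ(0),φ(3)) = (1,4) ∈ E(G2) ✓
  (0,5) → (φ(0),φ(5)) = (2,4) ∈ E(G2) ✓
  (0,6) → (φ(0),φ(6)) = (4,5) ∈ E(G2) ✓
  (1,3) → (φ(1),φ(3)) = (1,6) ∈ E(G2) ✓
  (2,5) → (φ(2),φ(5)) = (2,3) ∈ E(G2) ✓
  (3,4) → (φ(3),φ(4)) = (0,1) ∈ E(G2) ✓
  (3,5) → (φ(3),φ(5)) = (1,2) ∈ E(G2) ✓
  (4,5) → (φ(4),φ(5)) = (0,2) ∈ E(G2) ✓
  (5,6) → (φ(5),φ(6)) = (2,5) ∈ E(G2) ✓
All 10 edges of G1 map to edges of G2, and |E(G1)| = |E(G2)| = 10, so φ is a bijection on edges as well as vertices. Hence G1 ≅ G2.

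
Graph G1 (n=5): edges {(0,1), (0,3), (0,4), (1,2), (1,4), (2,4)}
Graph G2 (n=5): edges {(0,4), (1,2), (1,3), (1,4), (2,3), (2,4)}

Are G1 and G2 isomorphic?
Yes, isomorphic

The graphs are isomorphic.
One valid mapping φ: V(G1) → V(G2): 0→4, 1→2, 2→3, 3→0, 4→1

Verify φ preserves adjacency — for each edge of G1, its image is an edge of G2:
  (0,1) → (φ(0),φ(1)) = (2,4) ∈ E(G2) ✓
  (0,3) → (φ(0),φ(3)) = (0,4) ∈ E(G2) ✓
  (0,4) → (φ(0),φ(4)) = (1,4) ∈ E(G2) ✓
  (1,2) → (φ(1),φ(2)) = (2,3) ∈ E(G2) ✓
  (1,4) → (φ(1),φ(4)) = (1,2) ∈ E(G2) ✓
  (2,4) → (φ(2),φ(4)) = (1,3) ∈ E(G2) ✓
All 6 edges of G1 map to edges of G2, and |E(G1)| = |E(G2)| = 6, so φ is a bijection on edges as well as vertices. Hence G1 ≅ G2.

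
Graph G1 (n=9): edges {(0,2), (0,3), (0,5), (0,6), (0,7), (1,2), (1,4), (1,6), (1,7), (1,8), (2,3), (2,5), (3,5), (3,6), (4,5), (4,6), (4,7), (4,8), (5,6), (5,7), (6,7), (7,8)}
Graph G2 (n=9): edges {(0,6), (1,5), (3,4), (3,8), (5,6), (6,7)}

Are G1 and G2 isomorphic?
No, not isomorphic

The graphs are NOT isomorphic.

Connected components of G1: 1 component(s) with vertex sets [[0, 1, 2, 3, 4, 5, 6, 7, 8]], sizes [9].
Connected components of G2: 3 component(s) with vertex sets [[2], [3, 4, 8], [0, 1, 5, 6, 7]], sizes [1, 3, 5].
The number of connected components (and the multiset of component sizes) is an isomorphism invariant — an isomorphism maps each component of G1 bijectively onto a component of G2. Since G1 has 1 component(s) and G2 has 3, they cannot be isomorphic.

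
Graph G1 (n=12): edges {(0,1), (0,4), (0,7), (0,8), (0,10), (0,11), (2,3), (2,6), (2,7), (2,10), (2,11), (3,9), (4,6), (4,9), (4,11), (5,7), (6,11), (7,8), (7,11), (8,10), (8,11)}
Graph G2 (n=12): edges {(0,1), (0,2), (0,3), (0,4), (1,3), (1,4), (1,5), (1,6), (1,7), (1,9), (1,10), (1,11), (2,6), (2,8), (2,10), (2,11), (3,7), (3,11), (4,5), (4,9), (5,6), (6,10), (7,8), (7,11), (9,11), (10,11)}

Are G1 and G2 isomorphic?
No, not isomorphic

The graphs are NOT isomorphic.

Degrees in G1: deg(0)=6, deg(1)=1, deg(2)=5, deg(3)=2, deg(4)=4, deg(5)=1, deg(6)=3, deg(7)=5, deg(8)=4, deg(9)=2, deg(10)=3, deg(11)=6.
Sorted degree sequence of G1: [6, 6, 5, 5, 4, 4, 3, 3, 2, 2, 1, 1].
Degrees in G2: deg(0)=4, deg(1)=9, deg(2)=5, deg(3)=4, deg(4)=4, deg(5)=3, deg(6)=4, deg(7)=4, deg(8)=2, deg(9)=3, deg(10)=4, deg(11)=6.
Sorted degree sequence of G2: [9, 6, 5, 4, 4, 4, 4, 4, 4, 3, 3, 2].
The (sorted) degree sequence is an isomorphism invariant, so since G1 and G2 have different degree sequences they cannot be isomorphic.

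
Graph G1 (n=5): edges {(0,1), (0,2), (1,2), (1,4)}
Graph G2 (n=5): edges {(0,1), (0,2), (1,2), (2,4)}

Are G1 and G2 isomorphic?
Yes, isomorphic

The graphs are isomorphic.
One valid mapping φ: V(G1) → V(G2): 0→0, 1→2, 2→1, 3→3, 4→4

Verify φ preserves adjacency — for each edge of G1, its image is an edge of G2:
  (0,1) → (φ(0),φ(1)) = (0,2) ∈ E(G2) ✓
  (0,2) → (φ(0),φ(2)) = (0,1) ∈ E(G2) ✓
  (1,2) → (φ(1),φ(2)) = (1,2) ∈ E(G2) ✓
  (1,4) → (φ(1),φ(4)) = (2,4) ∈ E(G2) ✓
All 4 edges of G1 map to edges of G2, and |E(G1)| = |E(G2)| = 4, so φ is a bijection on edges as well as vertices. Hence G1 ≅ G2.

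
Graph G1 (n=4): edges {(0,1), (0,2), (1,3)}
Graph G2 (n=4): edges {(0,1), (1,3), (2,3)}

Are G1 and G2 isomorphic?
Yes, isomorphic

The graphs are isomorphic.
One valid mapping φ: V(G1) → V(G2): 0→1, 1→3, 2→0, 3→2

Verify φ preserves adjacency — for each edge of G1, its image is an edge of G2:
  (0,1) → (φ(0),φ(1)) = (1,3) ∈ E(G2) ✓
  (0,2) → (φ(0),φ(2)) = (0,1) ∈ E(G2) ✓
  (1,3) → (φ(1),φ(3)) = (2,3) ∈ E(G2) ✓
All 3 edges of G1 map to edges of G2, and |E(G1)| = |E(G2)| = 3, so φ is a bijection on edges as well as vertices. Hence G1 ≅ G2.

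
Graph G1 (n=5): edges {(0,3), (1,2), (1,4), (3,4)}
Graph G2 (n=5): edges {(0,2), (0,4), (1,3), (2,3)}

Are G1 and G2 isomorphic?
Yes, isomorphic

The graphs are isomorphic.
One valid mapping φ: V(G1) → V(G2): 0→1, 1→0, 2→4, 3→3, 4→2

Verify φ preserves adjacency — for each edge of G1, its image is an edge of G2:
  (0,3) → (φ(0),φ(3)) = (1,3) ∈ E(G2) ✓
  (1,2) → (φ(1),φ(2)) = (0,4) ∈ E(G2) ✓
  (1,4) → (φ(1),φ(4)) = (0,2) ∈ E(G2) ✓
  (3,4) → (φ(3),φ(4)) = (2,3) ∈ E(G2) ✓
All 4 edges of G1 map to edges of G2, and |E(G1)| = |E(G2)| = 4, so φ is a bijection on edges as well as vertices. Hence G1 ≅ G2.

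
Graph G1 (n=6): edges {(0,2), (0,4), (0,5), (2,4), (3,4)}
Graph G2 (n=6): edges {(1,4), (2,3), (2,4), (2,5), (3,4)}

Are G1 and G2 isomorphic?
Yes, isomorphic

The graphs are isomorphic.
One valid mapping φ: V(G1) → V(G2): 0→2, 1→0, 2→3, 3→1, 4→4, 5→5

Verify φ preserves adjacency — for each edge of G1, its image is an edge of G2:
  (0,2) → (φ(0),φ(2)) = (2,3) ∈ E(G2) ✓
  (0,4) → (φ(0),φ(4)) = (2,4) ∈ E(G2) ✓
  (0,5) → (φ(0),φ(5)) = (2,5) ∈ E(G2) ✓
  (2,4) → (φ(2),φ(4)) = (3,4) ∈ E(G2) ✓
  (3,4) → (φ(3),φ(4)) = (1,4) ∈ E(G2) ✓
All 5 edges of G1 map to edges of G2, and |E(G1)| = |E(G2)| = 5, so φ is a bijection on edges as well as vertices. Hence G1 ≅ G2.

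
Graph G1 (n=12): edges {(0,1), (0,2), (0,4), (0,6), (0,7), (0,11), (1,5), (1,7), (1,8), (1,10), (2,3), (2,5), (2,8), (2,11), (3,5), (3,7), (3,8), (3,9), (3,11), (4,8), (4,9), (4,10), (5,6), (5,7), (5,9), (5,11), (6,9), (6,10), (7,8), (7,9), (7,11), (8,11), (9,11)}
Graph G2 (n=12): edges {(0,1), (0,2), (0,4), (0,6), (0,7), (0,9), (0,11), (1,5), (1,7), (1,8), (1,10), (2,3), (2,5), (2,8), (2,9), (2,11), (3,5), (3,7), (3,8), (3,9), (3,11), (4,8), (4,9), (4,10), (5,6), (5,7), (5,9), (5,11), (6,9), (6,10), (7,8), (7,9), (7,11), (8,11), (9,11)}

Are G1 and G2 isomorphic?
No, not isomorphic

The graphs are NOT isomorphic.

Counting edges: G1 has 33 edge(s); G2 has 35 edge(s).
Edge count is an isomorphism invariant (a bijection on vertices induces a bijection on edges), so differing edge counts rule out isomorphism.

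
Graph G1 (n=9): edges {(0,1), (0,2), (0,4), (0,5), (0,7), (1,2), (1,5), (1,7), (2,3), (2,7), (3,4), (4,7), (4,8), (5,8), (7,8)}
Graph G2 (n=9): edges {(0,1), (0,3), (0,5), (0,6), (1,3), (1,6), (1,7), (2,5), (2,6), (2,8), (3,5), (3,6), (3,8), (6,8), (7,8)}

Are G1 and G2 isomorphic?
Yes, isomorphic

The graphs are isomorphic.
One valid mapping φ: V(G1) → V(G2): 0→3, 1→0, 2→1, 3→7, 4→8, 5→5, 6→4, 7→6, 8→2

Verify φ preserves adjacency — for each edge of G1, its image is an edge of G2:
  (0,1) → (φ(0),φ(1)) = (0,3) ∈ E(G2) ✓
  (0,2) → (φ(0),φ(2)) = (1,3) ∈ E(G2) ✓
  (0,4) → (φ(0),φ(4)) = (3,8) ∈ E(G2) ✓
  (0,5) → (φ(0),φ(5)) = (3,5) ∈ E(G2) ✓
  (0,7) → (φ(0),φ(7)) = (3,6) ∈ E(G2) ✓
  (1,2) → (φ(1),φ(2)) = (0,1) ∈ E(G2) ✓
  (1,5) → (φ(1),φ(5)) = (0,5) ∈ E(G2) ✓
  (1,7) → (φ(1),φ(7)) = (0,6) ∈ E(G2) ✓
  (2,3) → (φ(2),φ(3)) = (1,7) ∈ E(G2) ✓
  (2,7) → (φ(2),φ(7)) = (1,6) ∈ E(G2) ✓
  (3,4) → (φ(3),φ(4)) = (7,8) ∈ E(G2) ✓
  (4,7) → (φ(4),φ(7)) = (6,8) ∈ E(G2) ✓
  (4,8) → (φ(4),φ(8)) = (2,8) ∈ E(G2) ✓
  (5,8) → (φ(5),φ(8)) = (2,5) ∈ E(G2) ✓
  (7,8) → (φ(7),φ(8)) = (2,6) ∈ E(G2) ✓
All 15 edges of G1 map to edges of G2, and |E(G1)| = |E(G2)| = 15, so φ is a bijection on edges as well as vertices. Hence G1 ≅ G2.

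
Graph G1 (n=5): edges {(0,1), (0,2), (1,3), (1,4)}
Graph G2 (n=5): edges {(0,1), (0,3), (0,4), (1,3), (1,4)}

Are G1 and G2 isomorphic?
No, not isomorphic

The graphs are NOT isomorphic.

Counting triangles (3-cliques): G1 has 0, G2 has 2.
Triangle count is an isomorphism invariant, so differing triangle counts rule out isomorphism.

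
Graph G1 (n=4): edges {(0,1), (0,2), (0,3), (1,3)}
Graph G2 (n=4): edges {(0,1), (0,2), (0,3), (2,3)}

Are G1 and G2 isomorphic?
Yes, isomorphic

The graphs are isomorphic.
One valid mapping φ: V(G1) → V(G2): 0→0, 1→3, 2→1, 3→2

Verify φ preserves adjacency — for each edge of G1, its image is an edge of G2:
  (0,1) → (φ(0),φ(1)) = (0,3) ∈ E(G2) ✓
  (0,2) → (φ(0),φ(2)) = (0,1) ∈ E(G2) ✓
  (0,3) → (φ(0),φ(3)) = (0,2) ∈ E(G2) ✓
  (1,3) → (φ(1),φ(3)) = (2,3) ∈ E(G2) ✓
All 4 edges of G1 map to edges of G2, and |E(G1)| = |E(G2)| = 4, so φ is a bijection on edges as well as vertices. Hence G1 ≅ G2.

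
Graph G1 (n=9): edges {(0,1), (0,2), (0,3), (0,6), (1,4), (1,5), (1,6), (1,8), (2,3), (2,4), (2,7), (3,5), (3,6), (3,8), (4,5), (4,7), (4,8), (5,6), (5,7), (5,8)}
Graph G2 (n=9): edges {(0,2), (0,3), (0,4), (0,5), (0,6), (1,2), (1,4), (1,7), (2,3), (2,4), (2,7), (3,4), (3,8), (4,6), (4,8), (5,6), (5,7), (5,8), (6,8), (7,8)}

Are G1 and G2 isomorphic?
Yes, isomorphic

The graphs are isomorphic.
One valid mapping φ: V(G1) → V(G2): 0→5, 1→0, 2→7, 3→8, 4→2, 5→4, 6→6, 7→1, 8→3

Verify φ preserves adjacency — for each edge of G1, its image is an edge of G2:
  (0,1) → (φ(0),φ(1)) = (0,5) ∈ E(G2) ✓
  (0,2) → (φ(0),φ(2)) = (5,7) ∈ E(G2) ✓
  (0,3) → (φ(0),φ(3)) = (5,8) ∈ E(G2) ✓
  (0,6) → (φ(0),φ(6)) = (5,6) ∈ E(G2) ✓
  (1,4) → (φ(1),φ(4)) = (0,2) ∈ E(G2) ✓
  (1,5) → (φ(1),φ(5)) = (0,4) ∈ E(G2) ✓
  (1,6) → (φ(1),φ(6)) = (0,6) ∈ E(G2) ✓
  (1,8) → (φ(1),φ(8)) = (0,3) ∈ E(G2) ✓
  (2,3) → (φ(2),φ(3)) = (7,8) ∈ E(G2) ✓
  (2,4) → (φ(2),φ(4)) = (2,7) ∈ E(G2) ✓
  (2,7) → (φ(2),φ(7)) = (1,7) ∈ E(G2) ✓
  (3,5) → (φ(3),φ(5)) = (4,8) ∈ E(G2) ✓
  (3,6) → (φ(3),φ(6)) = (6,8) ∈ E(G2) ✓
  (3,8) → (φ(3),φ(8)) = (3,8) ∈ E(G2) ✓
  (4,5) → (φ(4),φ(5)) = (2,4) ∈ E(G2) ✓
  (4,7) → (φ(4),φ(7)) = (1,2) ∈ E(G2) ✓
  (4,8) → (φ(4),φ(8)) = (2,3) ∈ E(G2) ✓
  (5,6) → (φ(5),φ(6)) = (4,6) ∈ E(G2) ✓
  (5,7) → (φ(5),φ(7)) = (1,4) ∈ E(G2) ✓
  (5,8) → (φ(5),φ(8)) = (3,4) ∈ E(G2) ✓
All 20 edges of G1 map to edges of G2, and |E(G1)| = |E(G2)| = 20, so φ is a bijection on edges as well as vertices. Hence G1 ≅ G2.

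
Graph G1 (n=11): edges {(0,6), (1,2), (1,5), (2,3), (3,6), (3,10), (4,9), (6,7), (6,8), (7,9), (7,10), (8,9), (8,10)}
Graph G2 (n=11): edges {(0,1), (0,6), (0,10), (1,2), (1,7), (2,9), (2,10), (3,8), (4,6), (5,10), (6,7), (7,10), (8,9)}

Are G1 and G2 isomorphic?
Yes, isomorphic

The graphs are isomorphic.
One valid mapping φ: V(G1) → V(G2): 0→5, 1→8, 2→9, 3→2, 4→4, 5→3, 6→10, 7→0, 8→7, 9→6, 10→1

Verify φ preserves adjacency — for each edge of G1, its image is an edge of G2:
  (0,6) → (φ(0),φ(6)) = (5,10) ∈ E(G2) ✓
  (1,2) → (φ(1),φ(2)) = (8,9) ∈ E(G2) ✓
  (1,5) → (φ(1),φ(5)) = (3,8) ∈ E(G2) ✓
  (2,3) → (φ(2),φ(3)) = (2,9) ∈ E(G2) ✓
  (3,6) → (φ(3),φ(6)) = (2,10) ∈ E(G2) ✓
  (3,10) → (φ(3),φ(10)) = (1,2) ∈ E(G2) ✓
  (4,9) → (φ(4),φ(9)) = (4,6) ∈ E(G2) ✓
  (6,7) → (φ(6),φ(7)) = (0,10) ∈ E(G2) ✓
  (6,8) → (φ(6),φ(8)) = (7,10) ∈ E(G2) ✓
  (7,9) → (φ(7),φ(9)) = (0,6) ∈ E(G2) ✓
  (7,10) → (φ(7),φ(10)) = (0,1) ∈ E(G2) ✓
  (8,9) → (φ(8),φ(9)) = (6,7) ∈ E(G2) ✓
  (8,10) → (φ(8),φ(10)) = (1,7) ∈ E(G2) ✓
All 13 edges of G1 map to edges of G2, and |E(G1)| = |E(G2)| = 13, so φ is a bijection on edges as well as vertices. Hence G1 ≅ G2.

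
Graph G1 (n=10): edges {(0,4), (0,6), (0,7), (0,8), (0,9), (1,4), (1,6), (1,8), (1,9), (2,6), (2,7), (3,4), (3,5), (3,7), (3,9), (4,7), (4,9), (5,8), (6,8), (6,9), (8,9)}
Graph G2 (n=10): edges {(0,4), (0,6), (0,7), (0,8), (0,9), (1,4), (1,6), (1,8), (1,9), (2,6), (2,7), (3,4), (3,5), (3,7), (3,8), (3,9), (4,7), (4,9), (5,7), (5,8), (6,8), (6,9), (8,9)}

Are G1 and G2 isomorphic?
No, not isomorphic

The graphs are NOT isomorphic.

Counting edges: G1 has 21 edge(s); G2 has 23 edge(s).
Edge count is an isomorphism invariant (a bijection on vertices induces a bijection on edges), so differing edge counts rule out isomorphism.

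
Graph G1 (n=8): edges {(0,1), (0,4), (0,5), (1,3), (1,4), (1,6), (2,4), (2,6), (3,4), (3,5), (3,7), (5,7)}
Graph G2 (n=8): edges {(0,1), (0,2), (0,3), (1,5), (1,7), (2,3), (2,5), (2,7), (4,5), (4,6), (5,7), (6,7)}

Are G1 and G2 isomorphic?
Yes, isomorphic

The graphs are isomorphic.
One valid mapping φ: V(G1) → V(G2): 0→1, 1→7, 2→4, 3→2, 4→5, 5→0, 6→6, 7→3

Verify φ preserves adjacency — for each edge of G1, its image is an edge of G2:
  (0,1) → (φ(0),φ(1)) = (1,7) ∈ E(G2) ✓
  (0,4) → (φ(0),φ(4)) = (1,5) ∈ E(G2) ✓
  (0,5) → (φ(0),φ(5)) = (0,1) ∈ E(G2) ✓
  (1,3) → (φ(1),φ(3)) = (2,7) ∈ E(G2) ✓
  (1,4) → (φ(1),φ(4)) = (5,7) ∈ E(G2) ✓
  (1,6) → (φ(1),φ(6)) = (6,7) ∈ E(G2) ✓
  (2,4) → (φ(2),φ(4)) = (4,5) ∈ E(G2) ✓
  (2,6) → (φ(2),φ(6)) = (4,6) ∈ E(G2) ✓
  (3,4) → (φ(3),φ(4)) = (2,5) ∈ E(G2) ✓
  (3,5) → (φ(3),φ(5)) = (0,2) ∈ E(G2) ✓
  (3,7) → (φ(3),φ(7)) = (2,3) ∈ E(G2) ✓
  (5,7) → (φ(5),φ(7)) = (0,3) ∈ E(G2) ✓
All 12 edges of G1 map to edges of G2, and |E(G1)| = |E(G2)| = 12, so φ is a bijection on edges as well as vertices. Hence G1 ≅ G2.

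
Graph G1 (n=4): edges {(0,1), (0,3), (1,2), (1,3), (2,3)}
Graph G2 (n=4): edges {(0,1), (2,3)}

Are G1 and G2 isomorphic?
No, not isomorphic

The graphs are NOT isomorphic.

Connected components of G1: 1 component(s) with vertex sets [[0, 1, 2, 3]], sizes [4].
Connected components of G2: 2 component(s) with vertex sets [[0, 1], [2, 3]], sizes [2, 2].
The number of connected components (and the multiset of component sizes) is an isomorphism invariant — an isomorphism maps each component of G1 bijectively onto a component of G2. Since G1 has 1 component(s) and G2 has 2, they cannot be isomorphic.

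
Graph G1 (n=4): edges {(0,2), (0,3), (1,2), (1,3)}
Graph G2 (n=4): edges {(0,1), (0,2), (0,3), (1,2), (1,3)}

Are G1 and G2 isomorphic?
No, not isomorphic

The graphs are NOT isomorphic.

Counting edges: G1 has 4 edge(s); G2 has 5 edge(s).
Edge count is an isomorphism invariant (a bijection on vertices induces a bijection on edges), so differing edge counts rule out isomorphism.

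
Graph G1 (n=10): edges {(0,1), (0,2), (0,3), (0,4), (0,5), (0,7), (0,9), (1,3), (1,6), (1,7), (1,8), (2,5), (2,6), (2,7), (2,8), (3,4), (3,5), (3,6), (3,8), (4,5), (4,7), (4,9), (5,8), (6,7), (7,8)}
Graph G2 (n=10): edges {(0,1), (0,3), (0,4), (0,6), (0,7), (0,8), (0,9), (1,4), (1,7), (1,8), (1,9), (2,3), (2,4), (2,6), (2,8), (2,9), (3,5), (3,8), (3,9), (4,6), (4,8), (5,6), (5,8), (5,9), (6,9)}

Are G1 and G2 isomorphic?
Yes, isomorphic

The graphs are isomorphic.
One valid mapping φ: V(G1) → V(G2): 0→0, 1→3, 2→6, 3→8, 4→1, 5→4, 6→5, 7→9, 8→2, 9→7

Verify φ preserves adjacency — for each edge of G1, its image is an edge of G2:
  (0,1) → (φ(0),φ(1)) = (0,3) ∈ E(G2) ✓
  (0,2) → (φ(0),φ(2)) = (0,6) ∈ E(G2) ✓
  (0,3) → (φ(0),φ(3)) = (0,8) ∈ E(G2) ✓
  (0,4) → (φ(0),φ(4)) = (0,1) ∈ E(G2) ✓
  (0,5) → (φ(0),φ(5)) = (0,4) ∈ E(G2) ✓
  (0,7) → (φ(0),φ(7)) = (0,9) ∈ E(G2) ✓
  (0,9) → (φ(0),φ(9)) = (0,7) ∈ E(G2) ✓
  (1,3) → (φ(1),φ(3)) = (3,8) ∈ E(G2) ✓
  (1,6) → (φ(1),φ(6)) = (3,5) ∈ E(G2) ✓
  (1,7) → (φ(1),φ(7)) = (3,9) ∈ E(G2) ✓
  (1,8) → (φ(1),φ(8)) = (2,3) ∈ E(G2) ✓
  (2,5) → (φ(2),φ(5)) = (4,6) ∈ E(G2) ✓
  (2,6) → (φ(2),φ(6)) = (5,6) ∈ E(G2) ✓
  (2,7) → (φ(2),φ(7)) = (6,9) ∈ E(G2) ✓
  (2,8) → (φ(2),φ(8)) = (2,6) ∈ E(G2) ✓
  (3,4) → (φ(3),φ(4)) = (1,8) ∈ E(G2) ✓
  (3,5) → (φ(3),φ(5)) = (4,8) ∈ E(G2) ✓
  (3,6) → (φ(3),φ(6)) = (5,8) ∈ E(G2) ✓
  (3,8) → (φ(3),φ(8)) = (2,8) ∈ E(G2) ✓
  (4,5) → (φ(4),φ(5)) = (1,4) ∈ E(G2) ✓
  (4,7) → (φ(4),φ(7)) = (1,9) ∈ E(G2) ✓
  (4,9) → (φ(4),φ(9)) = (1,7) ∈ E(G2) ✓
  (5,8) → (φ(5),φ(8)) = (2,4) ∈ E(G2) ✓
  (6,7) → (φ(6),φ(7)) = (5,9) ∈ E(G2) ✓
  (7,8) → (φ(7),φ(8)) = (2,9) ∈ E(G2) ✓
All 25 edges of G1 map to edges of G2, and |E(G1)| = |E(G2)| = 25, so φ is a bijection on edges as well as vertices. Hence G1 ≅ G2.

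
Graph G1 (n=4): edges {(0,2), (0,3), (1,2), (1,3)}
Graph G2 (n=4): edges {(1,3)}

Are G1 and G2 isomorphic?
No, not isomorphic

The graphs are NOT isomorphic.

Connected components of G1: 1 component(s) with vertex sets [[0, 1, 2, 3]], sizes [4].
Connected components of G2: 3 component(s) with vertex sets [[0], [2], [1, 3]], sizes [1, 1, 2].
The number of connected components (and the multiset of component sizes) is an isomorphism invariant — an isomorphism maps each component of G1 bijectively onto a component of G2. Since G1 has 1 component(s) and G2 has 3, they cannot be isomorphic.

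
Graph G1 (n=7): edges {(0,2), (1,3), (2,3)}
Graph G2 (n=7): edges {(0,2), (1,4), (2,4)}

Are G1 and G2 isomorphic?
Yes, isomorphic

The graphs are isomorphic.
One valid mapping φ: V(G1) → V(G2): 0→0, 1→1, 2→2, 3→4, 4→3, 5→6, 6→5

Verify φ preserves adjacency — for each edge of G1, its image is an edge of G2:
  (0,2) → (φ(0),φ(2)) = (0,2) ∈ E(G2) ✓
  (1,3) → (φ(1),φ(3)) = (1,4) ∈ E(G2) ✓
  (2,3) → (φ(2),φ(3)) = (2,4) ∈ E(G2) ✓
All 3 edges of G1 map to edges of G2, and |E(G1)| = |E(G2)| = 3, so φ is a bijection on edges as well as vertices. Hence G1 ≅ G2.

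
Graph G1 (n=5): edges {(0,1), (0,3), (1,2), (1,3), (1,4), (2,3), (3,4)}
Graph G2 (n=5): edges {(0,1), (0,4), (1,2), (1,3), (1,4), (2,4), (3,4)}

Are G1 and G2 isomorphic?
Yes, isomorphic

The graphs are isomorphic.
One valid mapping φ: V(G1) → V(G2): 0→3, 1→1, 2→0, 3→4, 4→2

Verify φ preserves adjacency — for each edge of G1, its image is an edge of G2:
  (0,1) → (φ(0),φ(1)) = (1,3) ∈ E(G2) ✓
  (0,3) → (φ(0),φ(3)) = (3,4) ∈ E(G2) ✓
  (1,2) → (φ(1),φ(2)) = (0,1) ∈ E(G2) ✓
  (1,3) → (φ(1),φ(3)) = (1,4) ∈ E(G2) ✓
  (1,4) → (φ(1),φ(4)) = (1,2) ∈ E(G2) ✓
  (2,3) → (φ(2),φ(3)) = (0,4) ∈ E(G2) ✓
  (3,4) → (φ(3),φ(4)) = (2,4) ∈ E(G2) ✓
All 7 edges of G1 map to edges of G2, and |E(G1)| = |E(G2)| = 7, so φ is a bijection on edges as well as vertices. Hence G1 ≅ G2.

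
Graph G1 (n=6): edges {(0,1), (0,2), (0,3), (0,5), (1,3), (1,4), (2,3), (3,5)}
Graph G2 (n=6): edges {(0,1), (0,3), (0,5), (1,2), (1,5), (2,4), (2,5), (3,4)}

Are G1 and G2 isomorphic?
No, not isomorphic

The graphs are NOT isomorphic.

Degrees in G1: deg(0)=4, deg(1)=3, deg(2)=2, deg(3)=4, deg(4)=1, deg(5)=2.
Sorted degree sequence of G1: [4, 4, 3, 2, 2, 1].
Degrees in G2: deg(0)=3, deg(1)=3, deg(2)=3, deg(3)=2, deg(4)=2, deg(5)=3.
Sorted degree sequence of G2: [3, 3, 3, 3, 2, 2].
The (sorted) degree sequence is an isomorphism invariant, so since G1 and G2 have different degree sequences they cannot be isomorphic.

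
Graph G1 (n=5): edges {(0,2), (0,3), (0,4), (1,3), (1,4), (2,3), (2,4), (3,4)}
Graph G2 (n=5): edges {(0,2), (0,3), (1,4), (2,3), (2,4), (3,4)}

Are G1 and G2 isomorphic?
No, not isomorphic

The graphs are NOT isomorphic.

Counting edges: G1 has 8 edge(s); G2 has 6 edge(s).
Edge count is an isomorphism invariant (a bijection on vertices induces a bijection on edges), so differing edge counts rule out isomorphism.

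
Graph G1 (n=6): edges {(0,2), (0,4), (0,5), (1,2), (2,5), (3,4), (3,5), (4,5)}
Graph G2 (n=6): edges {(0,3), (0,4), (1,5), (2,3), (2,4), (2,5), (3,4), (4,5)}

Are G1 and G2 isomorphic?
Yes, isomorphic

The graphs are isomorphic.
One valid mapping φ: V(G1) → V(G2): 0→2, 1→1, 2→5, 3→0, 4→3, 5→4

Verify φ preserves adjacency — for each edge of G1, its image is an edge of G2:
  (0,2) → (φ(0),φ(2)) = (2,5) ∈ E(G2) ✓
  (0,4) → (φ(0),φ(4)) = (2,3) ∈ E(G2) ✓
  (0,5) → (φ(0),φ(5)) = (2,4) ∈ E(G2) ✓
  (1,2) → (φ(1),φ(2)) = (1,5) ∈ E(G2) ✓
  (2,5) → (φ(2),φ(5)) = (4,5) ∈ E(G2) ✓
  (3,4) → (φ(3),φ(4)) = (0,3) ∈ E(G2) ✓
  (3,5) → (φ(3),φ(5)) = (0,4) ∈ E(G2) ✓
  (4,5) → (φ(4),φ(5)) = (3,4) ∈ E(G2) ✓
All 8 edges of G1 map to edges of G2, and |E(G1)| = |E(G2)| = 8, so φ is a bijection on edges as well as vertices. Hence G1 ≅ G2.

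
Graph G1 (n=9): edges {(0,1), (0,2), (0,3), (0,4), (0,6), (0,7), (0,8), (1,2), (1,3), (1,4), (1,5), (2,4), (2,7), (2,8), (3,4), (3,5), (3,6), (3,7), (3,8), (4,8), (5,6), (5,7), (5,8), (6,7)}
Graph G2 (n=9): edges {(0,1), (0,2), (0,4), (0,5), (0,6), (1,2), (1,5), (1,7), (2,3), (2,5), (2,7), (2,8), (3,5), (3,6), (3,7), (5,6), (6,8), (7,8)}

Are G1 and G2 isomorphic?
No, not isomorphic

The graphs are NOT isomorphic.

Degrees in G1: deg(0)=7, deg(1)=5, deg(2)=5, deg(3)=7, deg(4)=5, deg(5)=5, deg(6)=4, deg(7)=5, deg(8)=5.
Sorted degree sequence of G1: [7, 7, 5, 5, 5, 5, 5, 5, 4].
Degrees in G2: deg(0)=5, deg(1)=4, deg(2)=6, deg(3)=4, deg(4)=1, deg(5)=5, deg(6)=4, deg(7)=4, deg(8)=3.
Sorted degree sequence of G2: [6, 5, 5, 4, 4, 4, 4, 3, 1].
The (sorted) degree sequence is an isomorphism invariant, so since G1 and G2 have different degree sequences they cannot be isomorphic.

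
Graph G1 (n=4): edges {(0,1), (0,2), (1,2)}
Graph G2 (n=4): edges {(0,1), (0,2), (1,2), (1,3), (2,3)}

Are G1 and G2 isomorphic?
No, not isomorphic

The graphs are NOT isomorphic.

Counting edges: G1 has 3 edge(s); G2 has 5 edge(s).
Edge count is an isomorphism invariant (a bijection on vertices induces a bijection on edges), so differing edge counts rule out isomorphism.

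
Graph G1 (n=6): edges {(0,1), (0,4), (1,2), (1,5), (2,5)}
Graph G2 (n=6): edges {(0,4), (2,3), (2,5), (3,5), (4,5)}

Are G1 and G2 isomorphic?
Yes, isomorphic

The graphs are isomorphic.
One valid mapping φ: V(G1) → V(G2): 0→4, 1→5, 2→3, 3→1, 4→0, 5→2

Verify φ preserves adjacency — for each edge of G1, its image is an edge of G2:
  (0,1) → (φ(0),φ(1)) = (4,5) ∈ E(G2) ✓
  (0,4) → (φ(0),φ(4)) = (0,4) ∈ E(G2) ✓
  (1,2) → (φ(1),φ(2)) = (3,5) ∈ E(G2) ✓
  (1,5) → (φ(1),φ(5)) = (2,5) ∈ E(G2) ✓
  (2,5) → (φ(2),φ(5)) = (2,3) ∈ E(G2) ✓
All 5 edges of G1 map to edges of G2, and |E(G1)| = |E(G2)| = 5, so φ is a bijection on edges as well as vertices. Hence G1 ≅ G2.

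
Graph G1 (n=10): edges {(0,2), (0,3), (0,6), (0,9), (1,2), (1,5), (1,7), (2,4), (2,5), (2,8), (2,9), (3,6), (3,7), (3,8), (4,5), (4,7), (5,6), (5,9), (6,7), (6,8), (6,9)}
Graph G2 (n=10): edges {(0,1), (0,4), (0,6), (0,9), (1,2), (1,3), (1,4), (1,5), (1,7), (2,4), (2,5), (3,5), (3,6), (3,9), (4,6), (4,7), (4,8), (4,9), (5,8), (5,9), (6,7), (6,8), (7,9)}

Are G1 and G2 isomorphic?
No, not isomorphic

The graphs are NOT isomorphic.

Degrees in G1: deg(0)=4, deg(1)=3, deg(2)=6, deg(3)=4, deg(4)=3, deg(5)=5, deg(6)=6, deg(7)=4, deg(8)=3, deg(9)=4.
Sorted degree sequence of G1: [6, 6, 5, 4, 4, 4, 4, 3, 3, 3].
Degrees in G2: deg(0)=4, deg(1)=6, deg(2)=3, deg(3)=4, deg(4)=7, deg(5)=5, deg(6)=5, deg(7)=4, deg(8)=3, deg(9)=5.
Sorted degree sequence of G2: [7, 6, 5, 5, 5, 4, 4, 4, 3, 3].
The (sorted) degree sequence is an isomorphism invariant, so since G1 and G2 have different degree sequences they cannot be isomorphic.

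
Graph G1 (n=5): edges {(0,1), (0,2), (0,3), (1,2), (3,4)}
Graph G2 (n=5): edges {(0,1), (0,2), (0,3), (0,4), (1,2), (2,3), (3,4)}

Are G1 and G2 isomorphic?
No, not isomorphic

The graphs are NOT isomorphic.

Counting edges: G1 has 5 edge(s); G2 has 7 edge(s).
Edge count is an isomorphism invariant (a bijection on vertices induces a bijection on edges), so differing edge counts rule out isomorphism.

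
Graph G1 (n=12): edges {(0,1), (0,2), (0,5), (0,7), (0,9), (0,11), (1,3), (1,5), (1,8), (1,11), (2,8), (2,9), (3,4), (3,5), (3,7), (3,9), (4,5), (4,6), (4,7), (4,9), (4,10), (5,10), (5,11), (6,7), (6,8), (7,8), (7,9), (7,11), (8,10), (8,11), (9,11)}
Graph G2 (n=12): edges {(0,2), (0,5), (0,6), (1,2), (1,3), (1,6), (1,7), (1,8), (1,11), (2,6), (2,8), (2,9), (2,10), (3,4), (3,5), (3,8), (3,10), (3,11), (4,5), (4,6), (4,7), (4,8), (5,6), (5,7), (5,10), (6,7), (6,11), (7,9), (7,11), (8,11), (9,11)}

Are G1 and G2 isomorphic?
Yes, isomorphic

The graphs are isomorphic.
One valid mapping φ: V(G1) → V(G2): 0→11, 1→8, 2→9, 3→4, 4→5, 5→3, 6→0, 7→6, 8→2, 9→7, 10→10, 11→1

Verify φ preserves adjacency — for each edge of G1, its image is an edge of G2:
  (0,1) → (φ(0),φ(1)) = (8,11) ∈ E(G2) ✓
  (0,2) → (φ(0),φ(2)) = (9,11) ∈ E(G2) ✓
  (0,5) → (φ(0),φ(5)) = (3,11) ∈ E(G2) ✓
  (0,7) → (φ(0),φ(7)) = (6,11) ∈ E(G2) ✓
  (0,9) → (φ(0),φ(9)) = (7,11) ∈ E(G2) ✓
  (0,11) → (φ(0),φ(11)) = (1,11) ∈ E(G2) ✓
  (1,3) → (φ(1),φ(3)) = (4,8) ∈ E(G2) ✓
  (1,5) → (φ(1),φ(5)) = (3,8) ∈ E(G2) ✓
  (1,8) → (φ(1),φ(8)) = (2,8) ∈ E(G2) ✓
  (1,11) → (φ(1),φ(11)) = (1,8) ∈ E(G2) ✓
  (2,8) → (φ(2),φ(8)) = (2,9) ∈ E(G2) ✓
  (2,9) → (φ(2),φ(9)) = (7,9) ∈ E(G2) ✓
  (3,4) → (φ(3),φ(4)) = (4,5) ∈ E(G2) ✓
  (3,5) → (φ(3),φ(5)) = (3,4) ∈ E(G2) ✓
  (3,7) → (φ(3),φ(7)) = (4,6) ∈ E(G2) ✓
  (3,9) → (φ(3),φ(9)) = (4,7) ∈ E(G2) ✓
  (4,5) → (φ(4),φ(5)) = (3,5) ∈ E(G2) ✓
  (4,6) → (φ(4),φ(6)) = (0,5) ∈ E(G2) ✓
  (4,7) → (φ(4),φ(7)) = (5,6) ∈ E(G2) ✓
  (4,9) → (φ(4),φ(9)) = (5,7) ∈ E(G2) ✓
  (4,10) → (φ(4),φ(10)) = (5,10) ∈ E(G2) ✓
  (5,10) → (φ(5),φ(10)) = (3,10) ∈ E(G2) ✓
  (5,11) → (φ(5),φ(11)) = (1,3) ∈ E(G2) ✓
  (6,7) → (φ(6),φ(7)) = (0,6) ∈ E(G2) ✓
  (6,8) → (φ(6),φ(8)) = (0,2) ∈ E(G2) ✓
  (7,8) → (φ(7),φ(8)) = (2,6) ∈ E(G2) ✓
  (7,9) → (φ(7),φ(9)) = (6,7) ∈ E(G2) ✓
  (7,11) → (φ(7),φ(11)) = (1,6) ∈ E(G2) ✓
  (8,10) → (φ(8),φ(10)) = (2,10) ∈ E(G2) ✓
  (8,11) → (φ(8),φ(11)) = (1,2) ∈ E(G2) ✓
  (9,11) → (φ(9),φ(11)) = (1,7) ∈ E(G2) ✓
All 31 edges of G1 map to edges of G2, and |E(G1)| = |E(G2)| = 31, so φ is a bijection on edges as well as vertices. Hence G1 ≅ G2.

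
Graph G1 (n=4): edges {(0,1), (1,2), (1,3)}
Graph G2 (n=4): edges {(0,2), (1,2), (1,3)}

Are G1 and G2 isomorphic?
No, not isomorphic

The graphs are NOT isomorphic.

Degrees in G1: deg(0)=1, deg(1)=3, deg(2)=1, deg(3)=1.
Sorted degree sequence of G1: [3, 1, 1, 1].
Degrees in G2: deg(0)=1, deg(1)=2, deg(2)=2, deg(3)=1.
Sorted degree sequence of G2: [2, 2, 1, 1].
The (sorted) degree sequence is an isomorphism invariant, so since G1 and G2 have different degree sequences they cannot be isomorphic.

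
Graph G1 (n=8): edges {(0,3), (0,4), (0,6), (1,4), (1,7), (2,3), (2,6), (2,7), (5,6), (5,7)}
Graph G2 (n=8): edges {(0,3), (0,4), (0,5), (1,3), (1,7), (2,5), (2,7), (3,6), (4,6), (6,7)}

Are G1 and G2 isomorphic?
Yes, isomorphic

The graphs are isomorphic.
One valid mapping φ: V(G1) → V(G2): 0→0, 1→2, 2→6, 3→4, 4→5, 5→1, 6→3, 7→7

Verify φ preserves adjacency — for each edge of G1, its image is an edge of G2:
  (0,3) → (φ(0),φ(3)) = (0,4) ∈ E(G2) ✓
  (0,4) → (φ(0),φ(4)) = (0,5) ∈ E(G2) ✓
  (0,6) → (φ(0),φ(6)) = (0,3) ∈ E(G2) ✓
  (1,4) → (φ(1),φ(4)) = (2,5) ∈ E(G2) ✓
  (1,7) → (φ(1),φ(7)) = (2,7) ∈ E(G2) ✓
  (2,3) → (φ(2),φ(3)) = (4,6) ∈ E(G2) ✓
  (2,6) → (φ(2),φ(6)) = (3,6) ∈ E(G2) ✓
  (2,7) → (φ(2),φ(7)) = (6,7) ∈ E(G2) ✓
  (5,6) → (φ(5),φ(6)) = (1,3) ∈ E(G2) ✓
  (5,7) → (φ(5),φ(7)) = (1,7) ∈ E(G2) ✓
All 10 edges of G1 map to edges of G2, and |E(G1)| = |E(G2)| = 10, so φ is a bijection on edges as well as vertices. Hence G1 ≅ G2.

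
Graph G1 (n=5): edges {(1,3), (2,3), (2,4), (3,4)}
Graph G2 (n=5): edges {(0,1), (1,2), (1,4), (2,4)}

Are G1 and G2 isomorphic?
Yes, isomorphic

The graphs are isomorphic.
One valid mapping φ: V(G1) → V(G2): 0→3, 1→0, 2→2, 3→1, 4→4

Verify φ preserves adjacency — for each edge of G1, its image is an edge of G2:
  (1,3) → (φ(1),φ(3)) = (0,1) ∈ E(G2) ✓
  (2,3) → (φ(2),φ(3)) = (1,2) ∈ E(G2) ✓
  (2,4) → (φ(2),φ(4)) = (2,4) ∈ E(G2) ✓
  (3,4) → (φ(3),φ(4)) = (1,4) ∈ E(G2) ✓
All 4 edges of G1 map to edges of G2, and |E(G1)| = |E(G2)| = 4, so φ is a bijection on edges as well as vertices. Hence G1 ≅ G2.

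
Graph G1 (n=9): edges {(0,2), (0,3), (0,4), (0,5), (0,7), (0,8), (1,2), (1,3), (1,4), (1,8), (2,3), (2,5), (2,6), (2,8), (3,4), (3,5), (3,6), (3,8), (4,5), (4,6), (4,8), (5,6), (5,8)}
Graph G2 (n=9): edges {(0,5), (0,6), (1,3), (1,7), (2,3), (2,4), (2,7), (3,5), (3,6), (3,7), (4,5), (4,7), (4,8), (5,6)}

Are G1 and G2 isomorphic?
No, not isomorphic

The graphs are NOT isomorphic.

Counting triangles (3-cliques): G1 has 26, G2 has 5.
Triangle count is an isomorphism invariant, so differing triangle counts rule out isomorphism.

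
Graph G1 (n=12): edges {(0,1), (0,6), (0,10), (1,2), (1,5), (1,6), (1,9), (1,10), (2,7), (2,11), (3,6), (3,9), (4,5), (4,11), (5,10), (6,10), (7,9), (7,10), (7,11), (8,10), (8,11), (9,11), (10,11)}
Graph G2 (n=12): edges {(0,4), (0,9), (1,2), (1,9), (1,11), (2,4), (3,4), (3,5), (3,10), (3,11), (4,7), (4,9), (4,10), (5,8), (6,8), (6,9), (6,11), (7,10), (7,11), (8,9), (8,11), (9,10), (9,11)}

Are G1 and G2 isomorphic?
Yes, isomorphic

The graphs are isomorphic.
One valid mapping φ: V(G1) → V(G2): 0→6, 1→11, 2→7, 3→5, 4→2, 5→1, 6→8, 7→10, 8→0, 9→3, 10→9, 11→4

Verify φ preserves adjacency — for each edge of G1, its image is an edge of G2:
  (0,1) → (φ(0),φ(1)) = (6,11) ∈ E(G2) ✓
  (0,6) → (φ(0),φ(6)) = (6,8) ∈ E(G2) ✓
  (0,10) → (φ(0),φ(10)) = (6,9) ∈ E(G2) ✓
  (1,2) → (φ(1),φ(2)) = (7,11) ∈ E(G2) ✓
  (1,5) → (φ(1),φ(5)) = (1,11) ∈ E(G2) ✓
  (1,6) → (φ(1),φ(6)) = (8,11) ∈ E(G2) ✓
  (1,9) → (φ(1),φ(9)) = (3,11) ∈ E(G2) ✓
  (1,10) → (φ(1),φ(10)) = (9,11) ∈ E(G2) ✓
  (2,7) → (φ(2),φ(7)) = (7,10) ∈ E(G2) ✓
  (2,11) → (φ(2),φ(11)) = (4,7) ∈ E(G2) ✓
  (3,6) → (φ(3),φ(6)) = (5,8) ∈ E(G2) ✓
  (3,9) → (φ(3),φ(9)) = (3,5) ∈ E(G2) ✓
  (4,5) → (φ(4),φ(5)) = (1,2) ∈ E(G2) ✓
  (4,11) → (φ(4),φ(11)) = (2,4) ∈ E(G2) ✓
  (5,10) → (φ(5),φ(10)) = (1,9) ∈ E(G2) ✓
  (6,10) → (φ(6),φ(10)) = (8,9) ∈ E(G2) ✓
  (7,9) → (φ(7),φ(9)) = (3,10) ∈ E(G2) ✓
  (7,10) → (φ(7),φ(10)) = (9,10) ∈ E(G2) ✓
  (7,11) → (φ(7),φ(11)) = (4,10) ∈ E(G2) ✓
  (8,10) → (φ(8),φ(10)) = (0,9) ∈ E(G2) ✓
  (8,11) → (φ(8),φ(11)) = (0,4) ∈ E(G2) ✓
  (9,11) → (φ(9),φ(11)) = (3,4) ∈ E(G2) ✓
  (10,11) → (φ(10),φ(11)) = (4,9) ∈ E(G2) ✓
All 23 edges of G1 map to edges of G2, and |E(G1)| = |E(G2)| = 23, so φ is a bijection on edges as well as vertices. Hence G1 ≅ G2.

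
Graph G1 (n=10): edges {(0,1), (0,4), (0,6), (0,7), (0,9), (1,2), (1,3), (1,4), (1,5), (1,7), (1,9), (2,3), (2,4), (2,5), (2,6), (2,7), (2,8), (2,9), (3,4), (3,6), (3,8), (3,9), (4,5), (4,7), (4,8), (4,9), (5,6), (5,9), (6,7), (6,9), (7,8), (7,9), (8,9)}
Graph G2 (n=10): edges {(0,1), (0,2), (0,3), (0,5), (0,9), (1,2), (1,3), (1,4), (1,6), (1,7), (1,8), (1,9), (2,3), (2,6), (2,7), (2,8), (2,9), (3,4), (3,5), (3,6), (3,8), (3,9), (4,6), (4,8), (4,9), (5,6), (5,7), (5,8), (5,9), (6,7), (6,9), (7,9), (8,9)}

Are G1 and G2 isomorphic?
Yes, isomorphic

The graphs are isomorphic.
One valid mapping φ: V(G1) → V(G2): 0→7, 1→2, 2→3, 3→8, 4→1, 5→0, 6→5, 7→6, 8→4, 9→9

Verify φ preserves adjacency — for each edge of G1, its image is an edge of G2:
  (0,1) → (φ(0),φ(1)) = (2,7) ∈ E(G2) ✓
  (0,4) → (φ(0),φ(4)) = (1,7) ∈ E(G2) ✓
  (0,6) → (φ(0),φ(6)) = (5,7) ∈ E(G2) ✓
  (0,7) → (φ(0),φ(7)) = (6,7) ∈ E(G2) ✓
  (0,9) → (φ(0),φ(9)) = (7,9) ∈ E(G2) ✓
  (1,2) → (φ(1),φ(2)) = (2,3) ∈ E(G2) ✓
  (1,3) → (φ(1),φ(3)) = (2,8) ∈ E(G2) ✓
  (1,4) → (φ(1),φ(4)) = (1,2) ∈ E(G2) ✓
  (1,5) → (φ(1),φ(5)) = (0,2) ∈ E(G2) ✓
  (1,7) → (φ(1),φ(7)) = (2,6) ∈ E(G2) ✓
  (1,9) → (φ(1),φ(9)) = (2,9) ∈ E(G2) ✓
  (2,3) → (φ(2),φ(3)) = (3,8) ∈ E(G2) ✓
  (2,4) → (φ(2),φ(4)) = (1,3) ∈ E(G2) ✓
  (2,5) → (φ(2),φ(5)) = (0,3) ∈ E(G2) ✓
  (2,6) → (φ(2),φ(6)) = (3,5) ∈ E(G2) ✓
  (2,7) → (φ(2),φ(7)) = (3,6) ∈ E(G2) ✓
  (2,8) → (φ(2),φ(8)) = (3,4) ∈ E(G2) ✓
  (2,9) → (φ(2),φ(9)) = (3,9) ∈ E(G2) ✓
  (3,4) → (φ(3),φ(4)) = (1,8) ∈ E(G2) ✓
  (3,6) → (φ(3),φ(6)) = (5,8) ∈ E(G2) ✓
  (3,8) → (φ(3),φ(8)) = (4,8) ∈ E(G2) ✓
  (3,9) → (φ(3),φ(9)) = (8,9) ∈ E(G2) ✓
  (4,5) → (φ(4),φ(5)) = (0,1) ∈ E(G2) ✓
  (4,7) → (φ(4),φ(7)) = (1,6) ∈ E(G2) ✓
  (4,8) → (φ(4),φ(8)) = (1,4) ∈ E(G2) ✓
  (4,9) → (φ(4),φ(9)) = (1,9) ∈ E(G2) ✓
  (5,6) → (φ(5),φ(6)) = (0,5) ∈ E(G2) ✓
  (5,9) → (φ(5),φ(9)) = (0,9) ∈ E(G2) ✓
  (6,7) → (φ(6),φ(7)) = (5,6) ∈ E(G2) ✓
  (6,9) → (φ(6),φ(9)) = (5,9) ∈ E(G2) ✓
  (7,8) → (φ(7),φ(8)) = (4,6) ∈ E(G2) ✓
  (7,9) → (φ(7),φ(9)) = (6,9) ∈ E(G2) ✓
  (8,9) → (φ(8),φ(9)) = (4,9) ∈ E(G2) ✓
All 33 edges of G1 map to edges of G2, and |E(G1)| = |E(G2)| = 33, so φ is a bijection on edges as well as vertices. Hence G1 ≅ G2.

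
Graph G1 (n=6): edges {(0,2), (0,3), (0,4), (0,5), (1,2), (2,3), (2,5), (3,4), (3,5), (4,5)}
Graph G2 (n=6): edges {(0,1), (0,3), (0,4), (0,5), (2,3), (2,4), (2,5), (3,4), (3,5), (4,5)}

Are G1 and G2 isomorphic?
Yes, isomorphic

The graphs are isomorphic.
One valid mapping φ: V(G1) → V(G2): 0→3, 1→1, 2→0, 3→4, 4→2, 5→5

Verify φ preserves adjacency — for each edge of G1, its image is an edge of G2:
  (0,2) → (φ(0),φ(2)) = (0,3) ∈ E(G2) ✓
  (0,3) → (φ(0),φ(3)) = (3,4) ∈ E(G2) ✓
  (0,4) → (φ(0),φ(4)) = (2,3) ∈ E(G2) ✓
  (0,5) → (φ(0),φ(5)) = (3,5) ∈ E(G2) ✓
  (1,2) → (φ(1),φ(2)) = (0,1) ∈ E(G2) ✓
  (2,3) → (φ(2),φ(3)) = (0,4) ∈ E(G2) ✓
  (2,5) → (φ(2),φ(5)) = (0,5) ∈ E(G2) ✓
  (3,4) → (φ(3),φ(4)) = (2,4) ∈ E(G2) ✓
  (3,5) → (φ(3),φ(5)) = (4,5) ∈ E(G2) ✓
  (4,5) → (φ(4),φ(5)) = (2,5) ∈ E(G2) ✓
All 10 edges of G1 map to edges of G2, and |E(G1)| = |E(G2)| = 10, so φ is a bijection on edges as well as vertices. Hence G1 ≅ G2.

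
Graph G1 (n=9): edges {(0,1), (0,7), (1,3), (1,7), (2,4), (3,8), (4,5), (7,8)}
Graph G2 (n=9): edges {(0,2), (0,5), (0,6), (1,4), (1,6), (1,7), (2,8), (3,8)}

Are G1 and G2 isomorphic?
No, not isomorphic

The graphs are NOT isomorphic.

Counting triangles (3-cliques): G1 has 1, G2 has 0.
Triangle count is an isomorphism invariant, so differing triangle counts rule out isomorphism.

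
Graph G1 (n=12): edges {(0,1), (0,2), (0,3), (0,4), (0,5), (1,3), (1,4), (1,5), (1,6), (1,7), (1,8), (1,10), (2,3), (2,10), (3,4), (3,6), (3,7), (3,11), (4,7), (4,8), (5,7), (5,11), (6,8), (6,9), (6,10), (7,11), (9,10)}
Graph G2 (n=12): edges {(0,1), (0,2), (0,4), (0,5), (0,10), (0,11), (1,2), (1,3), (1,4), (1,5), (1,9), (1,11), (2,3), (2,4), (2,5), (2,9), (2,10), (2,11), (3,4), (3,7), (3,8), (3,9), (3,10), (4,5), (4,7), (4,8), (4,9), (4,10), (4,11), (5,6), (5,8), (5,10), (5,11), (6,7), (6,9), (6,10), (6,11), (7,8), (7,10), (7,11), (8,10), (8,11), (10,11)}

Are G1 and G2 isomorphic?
No, not isomorphic

The graphs are NOT isomorphic.

Degrees in G1: deg(0)=5, deg(1)=8, deg(2)=3, deg(3)=7, deg(4)=5, deg(5)=4, deg(6)=5, deg(7)=5, deg(8)=3, deg(9)=2, deg(10)=4, deg(11)=3.
Sorted degree sequence of G1: [8, 7, 5, 5, 5, 5, 4, 4, 3, 3, 3, 2].
Degrees in G2: deg(0)=6, deg(1)=7, deg(2)=8, deg(3)=7, deg(4)=10, deg(5)=8, deg(6)=5, deg(7)=6, deg(8)=6, deg(9)=5, deg(10)=9, deg(11)=9.
Sorted degree sequence of G2: [10, 9, 9, 8, 8, 7, 7, 6, 6, 6, 5, 5].
The (sorted) degree sequence is an isomorphism invariant, so since G1 and G2 have different degree sequences they cannot be isomorphic.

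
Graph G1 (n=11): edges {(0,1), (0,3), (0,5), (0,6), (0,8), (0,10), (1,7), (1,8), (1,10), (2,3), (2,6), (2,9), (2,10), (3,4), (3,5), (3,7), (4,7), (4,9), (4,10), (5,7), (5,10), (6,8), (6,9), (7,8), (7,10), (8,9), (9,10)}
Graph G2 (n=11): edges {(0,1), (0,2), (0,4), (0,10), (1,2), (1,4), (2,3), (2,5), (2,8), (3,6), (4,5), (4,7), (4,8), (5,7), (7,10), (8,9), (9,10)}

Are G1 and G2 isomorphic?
No, not isomorphic

The graphs are NOT isomorphic.

Degrees in G1: deg(0)=6, deg(1)=4, deg(2)=4, deg(3)=5, deg(4)=4, deg(5)=4, deg(6)=4, deg(7)=6, deg(8)=5, deg(9)=5, deg(10)=7.
Sorted degree sequence of G1: [7, 6, 6, 5, 5, 5, 4, 4, 4, 4, 4].
Degrees in G2: deg(0)=4, deg(1)=3, deg(2)=5, deg(3)=2, deg(4)=5, deg(5)=3, deg(6)=1, deg(7)=3, deg(8)=3, deg(9)=2, deg(10)=3.
Sorted degree sequence of G2: [5, 5, 4, 3, 3, 3, 3, 3, 2, 2, 1].
The (sorted) degree sequence is an isomorphism invariant, so since G1 and G2 have different degree sequences they cannot be isomorphic.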